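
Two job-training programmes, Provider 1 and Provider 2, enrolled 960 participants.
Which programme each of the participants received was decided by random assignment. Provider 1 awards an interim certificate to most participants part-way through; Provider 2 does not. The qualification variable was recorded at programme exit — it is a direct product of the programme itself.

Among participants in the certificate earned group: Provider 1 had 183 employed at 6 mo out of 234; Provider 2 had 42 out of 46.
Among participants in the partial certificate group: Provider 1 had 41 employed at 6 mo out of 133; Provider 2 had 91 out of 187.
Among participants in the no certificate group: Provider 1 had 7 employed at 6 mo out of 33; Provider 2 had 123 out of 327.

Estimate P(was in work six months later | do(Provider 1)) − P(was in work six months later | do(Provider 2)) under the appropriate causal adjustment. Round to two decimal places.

+0.12

Within every qualification attained during the programme level Provider 2 has the higher rate, yet pooled Provider 1 does — Simpson's reversal.
Qualification attained during the programme is recorded after the programme and is itself shifted by it — it sits on the causal path from programme to outcome. Conditioning on a mediator would strip out part of the effect we want; the pooled comparison gives the total causal effect.
The causal difference is the pooled difference: 0.578 − 0.457 = +0.120.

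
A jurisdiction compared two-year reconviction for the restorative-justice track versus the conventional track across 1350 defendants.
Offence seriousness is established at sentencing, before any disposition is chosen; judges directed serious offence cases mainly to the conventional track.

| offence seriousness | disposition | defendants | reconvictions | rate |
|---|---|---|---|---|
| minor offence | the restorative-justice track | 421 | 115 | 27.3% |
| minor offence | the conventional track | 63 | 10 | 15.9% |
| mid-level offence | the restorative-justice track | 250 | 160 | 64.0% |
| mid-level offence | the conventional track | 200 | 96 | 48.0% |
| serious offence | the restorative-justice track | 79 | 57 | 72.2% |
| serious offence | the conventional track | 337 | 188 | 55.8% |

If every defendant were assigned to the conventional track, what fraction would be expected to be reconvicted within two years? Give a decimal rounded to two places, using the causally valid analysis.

Here offence seriousness is a common cause — it drives both which disposition a case falls under and the outcome. The crude comparison mixes populations; the stratum-specific rates are the causally relevant ones.
Standardising the conventional track to the population offence seriousness mix: 0.359·10/63 + 0.333·96/200 + 0.308·188/337 = 0.389.

0.39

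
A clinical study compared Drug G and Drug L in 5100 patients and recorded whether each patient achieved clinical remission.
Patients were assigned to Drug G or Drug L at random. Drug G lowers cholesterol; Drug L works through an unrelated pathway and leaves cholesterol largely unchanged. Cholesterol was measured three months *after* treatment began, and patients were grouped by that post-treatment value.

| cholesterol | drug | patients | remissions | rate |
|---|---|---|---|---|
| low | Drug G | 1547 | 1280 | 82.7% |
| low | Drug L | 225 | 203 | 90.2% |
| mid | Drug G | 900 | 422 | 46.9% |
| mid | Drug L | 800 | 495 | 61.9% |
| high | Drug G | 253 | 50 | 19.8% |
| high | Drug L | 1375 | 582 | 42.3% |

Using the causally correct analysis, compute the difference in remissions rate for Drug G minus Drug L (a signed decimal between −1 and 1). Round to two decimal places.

+0.12

Cholesterol lies on the pathway drug → cholesterol → outcome, so adjusting for it blocks the indirect effect. For the total causal effect of drug, use the unadjusted pooled rates.
The causal difference is the pooled difference: 0.649 − 0.533 = +0.116.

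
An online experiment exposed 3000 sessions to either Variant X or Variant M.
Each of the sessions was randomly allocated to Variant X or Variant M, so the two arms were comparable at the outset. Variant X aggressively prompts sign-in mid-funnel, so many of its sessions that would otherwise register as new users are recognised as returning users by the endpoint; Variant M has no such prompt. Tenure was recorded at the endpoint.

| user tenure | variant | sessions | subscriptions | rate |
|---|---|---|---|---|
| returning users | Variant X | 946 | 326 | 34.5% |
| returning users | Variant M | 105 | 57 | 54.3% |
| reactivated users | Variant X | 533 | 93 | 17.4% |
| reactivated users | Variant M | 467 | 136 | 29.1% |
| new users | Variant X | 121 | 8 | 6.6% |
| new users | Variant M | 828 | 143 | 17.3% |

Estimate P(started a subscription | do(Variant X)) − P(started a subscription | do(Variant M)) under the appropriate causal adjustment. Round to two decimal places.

+0.03

User tenure is recorded after the variant and is itself shifted by it — it sits on the causal path from variant to outcome. Conditioning on a mediator would strip out part of the effect we want; the pooled comparison gives the total causal effect.
The causal difference is the pooled difference: 0.267 − 0.240 = +0.027.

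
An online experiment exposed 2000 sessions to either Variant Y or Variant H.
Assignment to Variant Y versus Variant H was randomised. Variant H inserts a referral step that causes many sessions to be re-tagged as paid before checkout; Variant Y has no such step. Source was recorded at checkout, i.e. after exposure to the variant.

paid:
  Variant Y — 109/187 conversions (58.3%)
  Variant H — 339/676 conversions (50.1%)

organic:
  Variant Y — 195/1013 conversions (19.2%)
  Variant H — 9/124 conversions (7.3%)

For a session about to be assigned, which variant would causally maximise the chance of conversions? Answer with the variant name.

Within every traffic source level Variant Y has the higher rate, yet pooled Variant H does — Simpson's reversal.
Stratifying would compare variants among sessions the variants themselves sorted into traffic source groups — a form of selection on an intermediate. The unconditioned pooled rates give the total causal effect.
Pooled: Variant Y 25.3% vs Variant H 43.5%; Variant H is higher overall.

Variant H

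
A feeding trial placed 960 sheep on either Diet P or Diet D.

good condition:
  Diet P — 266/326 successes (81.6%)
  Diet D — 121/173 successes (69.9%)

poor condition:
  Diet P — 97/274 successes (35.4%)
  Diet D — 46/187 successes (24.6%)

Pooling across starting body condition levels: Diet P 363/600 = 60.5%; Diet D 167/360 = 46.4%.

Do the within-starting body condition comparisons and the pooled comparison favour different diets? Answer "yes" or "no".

no

Within each starting body condition level (good condition 81.6% vs 69.9%; poor condition 35.4% vs 24.6%), Diet P has the higher rate every time. Pooled: 60.5% vs 46.4% — Diet P has the higher rate overall. They agree.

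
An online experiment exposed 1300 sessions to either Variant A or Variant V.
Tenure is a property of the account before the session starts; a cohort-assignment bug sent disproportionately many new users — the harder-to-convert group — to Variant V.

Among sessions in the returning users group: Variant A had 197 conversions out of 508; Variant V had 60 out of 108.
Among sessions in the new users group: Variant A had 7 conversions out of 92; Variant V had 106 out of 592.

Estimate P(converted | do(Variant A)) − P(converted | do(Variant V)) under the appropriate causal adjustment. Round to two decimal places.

-0.13

The user tenure-specific comparison favours Variant V throughout, but the pooled figures favour Variant A. The question is whether to condition on user tenure.
Since user tenure is a pre-existing factor (not a product of the variant) and it affects the outcome on its own, it is a confounder. The stratified rates, not the pooled rate, identify the causal effect.
Adjusting over the population distribution of user tenure: 0.474·(0.388−0.556) + 0.526·(0.076−0.179) = -0.134.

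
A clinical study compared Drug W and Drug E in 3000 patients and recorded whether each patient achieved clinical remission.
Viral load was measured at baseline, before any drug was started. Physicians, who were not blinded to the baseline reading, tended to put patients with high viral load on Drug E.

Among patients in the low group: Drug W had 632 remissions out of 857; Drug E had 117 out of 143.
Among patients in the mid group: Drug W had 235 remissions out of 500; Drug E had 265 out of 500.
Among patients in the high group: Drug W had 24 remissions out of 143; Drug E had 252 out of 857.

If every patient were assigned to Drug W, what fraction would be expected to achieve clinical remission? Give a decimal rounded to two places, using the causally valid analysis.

The stratified and pooled comparisons disagree (Drug E wins within each viral load; Drug W wins overall), so the answer turns on the causal role of viral load.
Since viral load is a pre-existing factor (not a product of the drug) and it affects the outcome on its own, it is a confounder. The stratified rates, not the pooled rate, identify the causal effect.
Standardising Drug W to the population viral load mix: 0.333·632/857 + 0.333·235/500 + 0.333·24/143 = 0.458.

0.46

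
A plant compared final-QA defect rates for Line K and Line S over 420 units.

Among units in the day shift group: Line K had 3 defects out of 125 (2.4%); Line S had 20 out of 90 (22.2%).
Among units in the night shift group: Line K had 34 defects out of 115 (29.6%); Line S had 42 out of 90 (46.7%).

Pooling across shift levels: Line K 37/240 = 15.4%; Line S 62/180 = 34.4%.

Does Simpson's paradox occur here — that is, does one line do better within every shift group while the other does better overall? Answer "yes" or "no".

no

Within each shift level (day shift 2.4% vs 22.2%; night shift 29.6% vs 46.7%), Line K has the lower rate every time. Pooled: 15.4% vs 34.4% — Line K has the lower rate overall. They agree.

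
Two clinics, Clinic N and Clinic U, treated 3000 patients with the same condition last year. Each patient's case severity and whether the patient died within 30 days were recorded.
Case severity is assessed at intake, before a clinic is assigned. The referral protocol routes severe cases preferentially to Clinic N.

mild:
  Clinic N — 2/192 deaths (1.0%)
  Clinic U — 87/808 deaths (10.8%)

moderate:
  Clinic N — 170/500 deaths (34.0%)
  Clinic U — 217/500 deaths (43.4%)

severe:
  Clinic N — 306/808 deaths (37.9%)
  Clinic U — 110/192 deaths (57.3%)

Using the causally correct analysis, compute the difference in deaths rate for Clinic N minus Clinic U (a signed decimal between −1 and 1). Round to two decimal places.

-0.13

Within every case severity level Clinic N has the lower rate, yet pooled Clinic U does — Simpson's reversal.
Case severity is set before the clinic has any effect — it is not caused by the clinic — and it independently drives the outcome. That makes it a confounder, so the causal comparison is within case severity levels.
Adjusting over the population distribution of case severity: 0.333·(0.010−0.108) + 0.333·(0.340−0.434) + 0.333·(0.379−0.573) = -0.128.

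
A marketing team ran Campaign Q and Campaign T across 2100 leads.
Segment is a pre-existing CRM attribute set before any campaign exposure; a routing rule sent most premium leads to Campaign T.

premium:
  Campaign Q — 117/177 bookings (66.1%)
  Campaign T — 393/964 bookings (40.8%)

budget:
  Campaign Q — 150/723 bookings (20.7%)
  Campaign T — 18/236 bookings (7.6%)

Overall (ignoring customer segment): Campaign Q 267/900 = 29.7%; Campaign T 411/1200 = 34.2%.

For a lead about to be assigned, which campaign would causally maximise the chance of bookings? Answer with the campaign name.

Within every customer segment level Campaign Q has the higher rate, yet pooled Campaign T does — Simpson's reversal.
Customer segment differs across campaigns for reasons unrelated to any effect of the campaign itself, and it separately predicts the outcome — a classic confounder. We must compare within customer segment levels.
Within each level — premium: 66.1% vs 40.8%; budget: 20.7% vs 7.6% — Campaign Q is higher every time.

Campaign Q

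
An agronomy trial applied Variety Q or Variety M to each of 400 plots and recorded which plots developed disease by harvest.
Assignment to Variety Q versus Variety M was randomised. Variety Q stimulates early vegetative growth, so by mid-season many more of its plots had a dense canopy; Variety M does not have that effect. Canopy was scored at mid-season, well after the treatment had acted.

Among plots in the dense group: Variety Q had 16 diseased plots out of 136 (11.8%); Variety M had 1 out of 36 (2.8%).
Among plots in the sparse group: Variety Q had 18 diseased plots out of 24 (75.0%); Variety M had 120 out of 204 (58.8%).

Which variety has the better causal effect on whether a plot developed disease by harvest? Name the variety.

Mid-season canopy here is a post-treatment variable shaped by the variety; conditioning on it would introduce bias rather than remove it. The overall comparison is the causal one.
Pooled: Variety Q 21.2% vs Variety M 50.4%; Variety Q is lower overall.

Variety Q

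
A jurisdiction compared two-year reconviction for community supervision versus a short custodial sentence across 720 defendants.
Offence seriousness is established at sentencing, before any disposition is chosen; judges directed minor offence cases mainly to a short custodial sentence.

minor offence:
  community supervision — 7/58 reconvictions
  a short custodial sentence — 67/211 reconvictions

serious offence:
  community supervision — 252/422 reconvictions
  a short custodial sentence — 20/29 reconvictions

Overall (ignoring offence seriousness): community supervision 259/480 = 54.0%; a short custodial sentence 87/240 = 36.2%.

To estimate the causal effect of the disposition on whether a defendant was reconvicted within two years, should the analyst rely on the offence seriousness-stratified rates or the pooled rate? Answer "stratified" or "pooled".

stratified

The stratified and pooled comparisons disagree (community supervision wins within each offence seriousness; a short custodial sentence wins overall), so the answer turns on the causal role of offence seriousness.
Offence seriousness satisfies the back-door criterion: it is not a descendant of the disposition, and it blocks the spurious path from disposition to outcome. Adjusting for it (i.e., using the within-offence seriousness rates) gives the causal effect.
Within each level — minor offence: 12.1% vs 31.8%; serious offence: 59.7% vs 69.0% — community supervision is lower every time.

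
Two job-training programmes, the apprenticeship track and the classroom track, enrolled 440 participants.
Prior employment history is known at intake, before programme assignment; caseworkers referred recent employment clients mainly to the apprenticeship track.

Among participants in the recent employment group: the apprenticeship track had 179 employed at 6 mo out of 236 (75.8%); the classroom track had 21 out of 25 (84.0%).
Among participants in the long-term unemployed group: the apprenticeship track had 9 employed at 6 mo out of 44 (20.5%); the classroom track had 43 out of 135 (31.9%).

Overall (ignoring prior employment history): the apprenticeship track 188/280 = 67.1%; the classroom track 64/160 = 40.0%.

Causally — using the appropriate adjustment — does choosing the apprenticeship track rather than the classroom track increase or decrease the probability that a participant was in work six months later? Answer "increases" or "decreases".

decreases

Prior employment history differs across programmes for reasons unrelated to any effect of the programme itself, and it separately predicts the outcome — a classic confounder. We must compare within prior employment history levels.
Within each level — recent employment: 75.8% vs 84.0%; long-term unemployed: 20.5% vs 31.9% — the classroom track is higher every time.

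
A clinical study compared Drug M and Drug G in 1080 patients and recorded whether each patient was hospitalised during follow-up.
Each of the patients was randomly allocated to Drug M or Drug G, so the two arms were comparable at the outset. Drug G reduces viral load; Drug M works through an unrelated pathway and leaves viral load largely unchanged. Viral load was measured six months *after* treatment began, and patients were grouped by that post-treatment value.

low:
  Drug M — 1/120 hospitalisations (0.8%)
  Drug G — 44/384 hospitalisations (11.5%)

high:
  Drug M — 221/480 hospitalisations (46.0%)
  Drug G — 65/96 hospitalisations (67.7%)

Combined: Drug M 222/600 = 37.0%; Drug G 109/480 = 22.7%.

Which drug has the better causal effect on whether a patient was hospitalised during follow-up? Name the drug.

Because the drug influences viral load, viral load is a post-treatment mediator, not a confounder. Stratifying on it would bias the estimate; the causal effect is the crude pooled difference.
Pooled: Drug M 37.0% vs Drug G 22.7%; Drug G is lower overall.

Drug G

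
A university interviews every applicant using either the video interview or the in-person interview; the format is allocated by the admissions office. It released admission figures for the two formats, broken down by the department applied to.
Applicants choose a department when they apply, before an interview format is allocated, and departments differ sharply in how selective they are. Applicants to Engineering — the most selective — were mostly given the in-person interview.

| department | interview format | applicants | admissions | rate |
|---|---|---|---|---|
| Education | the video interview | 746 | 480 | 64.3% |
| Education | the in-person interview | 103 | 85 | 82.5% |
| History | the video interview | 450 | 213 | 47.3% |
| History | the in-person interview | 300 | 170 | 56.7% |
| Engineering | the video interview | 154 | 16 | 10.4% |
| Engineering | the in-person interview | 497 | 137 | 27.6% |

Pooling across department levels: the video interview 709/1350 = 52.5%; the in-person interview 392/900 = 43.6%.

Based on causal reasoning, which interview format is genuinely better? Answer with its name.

the in-person interview

the in-person interview is higher inside every department stratum but the video interview is higher in aggregate. Whether to stratify depends on how department relates to the interview format.
Nothing the interview format does changes department; the imbalance is an allocation artefact. With department also predicting the outcome, the pooled figure is confounded, and the within-stratum comparison is the causal one.
Within each level — Education: 64.3% vs 82.5%; History: 47.3% vs 56.7%; Engineering: 10.4% vs 27.6% — the in-person interview is higher every time.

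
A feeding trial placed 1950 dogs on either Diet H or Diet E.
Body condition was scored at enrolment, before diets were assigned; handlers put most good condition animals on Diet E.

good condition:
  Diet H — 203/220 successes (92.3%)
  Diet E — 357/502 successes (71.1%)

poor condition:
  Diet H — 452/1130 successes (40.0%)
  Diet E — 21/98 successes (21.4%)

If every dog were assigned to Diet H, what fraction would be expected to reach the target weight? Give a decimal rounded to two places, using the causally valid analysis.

0.59

The imbalance in starting body condition arose from how dogs were allocated, not from anything the diet did; and starting body condition independently affects the outcome. The pooled gap is confounded — condition on starting body condition.
Standardising Diet H to the population starting body condition mix: 0.370·203/220 + 0.630·452/1130 = 0.594.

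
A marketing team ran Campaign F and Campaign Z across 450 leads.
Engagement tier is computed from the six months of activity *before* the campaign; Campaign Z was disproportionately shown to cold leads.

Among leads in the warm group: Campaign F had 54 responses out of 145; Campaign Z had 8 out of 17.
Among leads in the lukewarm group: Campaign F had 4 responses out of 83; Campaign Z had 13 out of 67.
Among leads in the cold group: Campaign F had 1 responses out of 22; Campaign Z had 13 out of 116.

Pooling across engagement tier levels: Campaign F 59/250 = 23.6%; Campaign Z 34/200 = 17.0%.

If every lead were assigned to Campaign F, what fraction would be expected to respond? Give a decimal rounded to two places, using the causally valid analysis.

0.16

Nothing the campaign does changes engagement tier; the imbalance is an allocation artefact. With engagement tier also predicting the outcome, the pooled figure is confounded, and the within-stratum comparison is the causal one.
Standardising Campaign F to the population engagement tier mix: 0.360·54/145 + 0.333·4/83 + 0.307·1/22 = 0.164.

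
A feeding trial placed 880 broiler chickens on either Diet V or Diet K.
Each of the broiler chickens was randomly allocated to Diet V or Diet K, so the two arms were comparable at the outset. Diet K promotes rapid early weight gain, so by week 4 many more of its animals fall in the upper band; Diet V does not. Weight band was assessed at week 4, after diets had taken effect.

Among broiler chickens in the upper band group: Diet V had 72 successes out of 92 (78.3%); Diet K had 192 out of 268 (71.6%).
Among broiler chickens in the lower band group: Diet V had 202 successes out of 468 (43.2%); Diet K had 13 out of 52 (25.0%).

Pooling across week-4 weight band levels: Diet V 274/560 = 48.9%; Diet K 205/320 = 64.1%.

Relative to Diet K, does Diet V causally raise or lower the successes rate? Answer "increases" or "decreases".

decreases

Within every week-4 weight band level Diet V has the higher rate, yet pooled Diet K does — Simpson's reversal.
Week-4 weight band here is a post-treatment variable shaped by the diet; conditioning on it would introduce bias rather than remove it. The overall comparison is the causal one.
Pooled: Diet V 48.9% vs Diet K 64.1%; Diet K is higher overall.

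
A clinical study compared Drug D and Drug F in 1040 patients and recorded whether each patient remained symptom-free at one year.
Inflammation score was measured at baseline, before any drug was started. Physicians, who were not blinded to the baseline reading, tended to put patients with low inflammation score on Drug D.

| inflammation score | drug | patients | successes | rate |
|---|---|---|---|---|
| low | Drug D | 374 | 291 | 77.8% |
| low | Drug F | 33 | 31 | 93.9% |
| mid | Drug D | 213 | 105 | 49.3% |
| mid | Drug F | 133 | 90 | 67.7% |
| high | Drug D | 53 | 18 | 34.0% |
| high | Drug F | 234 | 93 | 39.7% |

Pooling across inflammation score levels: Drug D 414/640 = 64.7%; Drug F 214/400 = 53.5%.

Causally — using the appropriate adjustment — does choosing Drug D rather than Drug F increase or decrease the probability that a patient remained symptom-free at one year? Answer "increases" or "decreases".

decreases

Inflammation score satisfies the back-door criterion: it is not a descendant of the drug, and it blocks the spurious path from drug to outcome. Adjusting for it (i.e., using the within-inflammation score rates) gives the causal effect.
Within each level — low: 77.8% vs 93.9%; mid: 49.3% vs 67.7%; high: 34.0% vs 39.7% — Drug F is higher every time.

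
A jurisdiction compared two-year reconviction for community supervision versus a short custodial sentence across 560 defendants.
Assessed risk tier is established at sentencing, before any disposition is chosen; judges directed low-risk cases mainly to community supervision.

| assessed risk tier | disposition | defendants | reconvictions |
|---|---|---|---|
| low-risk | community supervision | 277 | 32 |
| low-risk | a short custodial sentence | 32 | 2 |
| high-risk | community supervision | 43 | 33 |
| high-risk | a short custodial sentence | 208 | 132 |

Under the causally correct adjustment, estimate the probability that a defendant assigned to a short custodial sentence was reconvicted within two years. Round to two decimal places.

The assessed risk tier-specific comparison favours a short custodial sentence throughout, but the pooled figures favour community supervision. The question is whether to condition on assessed risk tier.
Assessed risk tier satisfies the back-door criterion: it is not a descendant of the disposition, and it blocks the spurious path from disposition to outcome. Adjusting for it (i.e., using the within-assessed risk tier rates) gives the causal effect.
Standardising a short custodial sentence to the population assessed risk tier mix: 0.552·2/32 + 0.448·132/208 = 0.319.

0.32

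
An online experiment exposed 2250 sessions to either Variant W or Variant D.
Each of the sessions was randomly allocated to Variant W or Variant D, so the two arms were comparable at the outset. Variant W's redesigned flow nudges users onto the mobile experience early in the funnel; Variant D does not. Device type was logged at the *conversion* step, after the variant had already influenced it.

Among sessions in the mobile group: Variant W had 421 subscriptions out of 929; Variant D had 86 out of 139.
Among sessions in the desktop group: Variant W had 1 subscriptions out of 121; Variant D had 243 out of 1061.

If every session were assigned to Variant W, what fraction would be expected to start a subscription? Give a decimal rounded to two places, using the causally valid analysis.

Variant D is higher inside every device type stratum but Variant W is higher in aggregate. Whether to stratify depends on how device type relates to the variant.
Device type is recorded after the variant and is itself shifted by it — it sits on the causal path from variant to outcome. Conditioning on a mediator would strip out part of the effect we want; the pooled comparison gives the total causal effect.
So P(outcome | do(Variant W)) is just the pooled rate for Variant W: 422/1050 = 0.402.

0.40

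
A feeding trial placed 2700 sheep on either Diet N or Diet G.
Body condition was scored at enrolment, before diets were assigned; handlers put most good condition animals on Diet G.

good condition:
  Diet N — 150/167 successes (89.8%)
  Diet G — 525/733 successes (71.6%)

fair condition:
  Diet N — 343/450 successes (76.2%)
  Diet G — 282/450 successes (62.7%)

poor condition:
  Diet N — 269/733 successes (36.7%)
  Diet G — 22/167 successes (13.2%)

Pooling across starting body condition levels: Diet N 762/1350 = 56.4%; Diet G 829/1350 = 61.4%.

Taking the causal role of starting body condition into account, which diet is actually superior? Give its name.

Diet N is higher inside every starting body condition stratum but Diet G is higher in aggregate. Whether to stratify depends on how starting body condition relates to the diet.
Starting body condition satisfies the back-door criterion: it is not a descendant of the diet, and it blocks the spurious path from diet to outcome. Adjusting for it (i.e., using the within-starting body condition rates) gives the causal effect.
Within each level — good condition: 89.8% vs 71.6%; fair condition: 76.2% vs 62.7%; poor condition: 36.7% vs 13.2% — Diet N is higher every time.

Diet N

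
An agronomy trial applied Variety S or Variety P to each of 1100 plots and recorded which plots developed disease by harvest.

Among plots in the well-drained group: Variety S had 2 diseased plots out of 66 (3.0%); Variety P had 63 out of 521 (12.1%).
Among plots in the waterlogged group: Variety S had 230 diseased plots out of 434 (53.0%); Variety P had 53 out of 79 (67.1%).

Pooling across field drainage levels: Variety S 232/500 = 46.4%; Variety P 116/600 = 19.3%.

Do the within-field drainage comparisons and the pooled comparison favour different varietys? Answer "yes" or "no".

Within each field drainage level (well-drained 3.0% vs 12.1%; waterlogged 53.0% vs 67.1%), Variety S has the lower rate every time. Pooled: 46.4% vs 19.3% — Variety P has the lower rate overall. The two comparisons disagree.

yes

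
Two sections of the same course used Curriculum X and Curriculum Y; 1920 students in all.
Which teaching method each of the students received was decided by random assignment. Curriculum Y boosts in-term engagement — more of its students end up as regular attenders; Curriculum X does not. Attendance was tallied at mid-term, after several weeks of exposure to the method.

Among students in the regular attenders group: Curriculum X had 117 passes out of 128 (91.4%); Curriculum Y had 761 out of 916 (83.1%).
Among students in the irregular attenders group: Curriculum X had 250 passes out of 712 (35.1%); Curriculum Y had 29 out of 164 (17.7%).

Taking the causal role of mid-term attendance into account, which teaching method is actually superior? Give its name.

The mid-term attendance-specific comparison favours Curriculum X throughout, but the pooled figures favour Curriculum Y. The question is whether to condition on mid-term attendance.
Mid-term attendance lies on the pathway teaching method → mid-term attendance → outcome, so adjusting for it blocks the indirect effect. For the total causal effect of teaching method, use the unadjusted pooled rates.
Pooled: Curriculum X 43.7% vs Curriculum Y 73.1%; Curriculum Y is higher overall.

Curriculum Y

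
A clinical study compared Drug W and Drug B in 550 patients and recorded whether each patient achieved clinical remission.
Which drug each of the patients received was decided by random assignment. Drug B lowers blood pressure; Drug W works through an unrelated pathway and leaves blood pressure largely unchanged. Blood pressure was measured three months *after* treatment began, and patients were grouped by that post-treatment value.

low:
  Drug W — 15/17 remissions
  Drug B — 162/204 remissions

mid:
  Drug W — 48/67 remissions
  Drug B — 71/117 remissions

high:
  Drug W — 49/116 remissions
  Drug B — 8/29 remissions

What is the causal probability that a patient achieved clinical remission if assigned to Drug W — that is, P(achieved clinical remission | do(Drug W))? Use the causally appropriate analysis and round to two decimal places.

The blood pressure-specific comparison favours Drug W throughout, but the pooled figures favour Drug B. The question is whether to condition on blood pressure.
Blood pressure is recorded after the drug and is itself shifted by it — it sits on the causal path from drug to outcome. Conditioning on a mediator would strip out part of the effect we want; the pooled comparison gives the total causal effect.
So P(outcome | do(Drug W)) is just the pooled rate for Drug W: 112/200 = 0.560.

0.56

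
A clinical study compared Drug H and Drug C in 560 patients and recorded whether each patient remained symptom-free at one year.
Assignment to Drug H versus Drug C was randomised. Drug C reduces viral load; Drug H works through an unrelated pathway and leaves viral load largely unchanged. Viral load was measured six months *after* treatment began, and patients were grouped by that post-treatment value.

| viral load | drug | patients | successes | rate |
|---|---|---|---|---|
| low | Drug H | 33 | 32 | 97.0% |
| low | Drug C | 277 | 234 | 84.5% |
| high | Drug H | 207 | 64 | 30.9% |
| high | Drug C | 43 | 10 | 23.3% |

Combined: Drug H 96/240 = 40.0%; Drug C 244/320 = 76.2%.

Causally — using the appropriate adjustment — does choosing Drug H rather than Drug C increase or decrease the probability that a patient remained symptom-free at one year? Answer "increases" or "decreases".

Within every viral load level Drug H has the higher rate, yet pooled Drug C does — Simpson's reversal.
Viral load is downstream of the drug. One should not condition on a consequence of treatment, so the overall rates are the right comparison.
Pooled: Drug H 40.0% vs Drug C 76.2%; Drug C is higher overall.

decreases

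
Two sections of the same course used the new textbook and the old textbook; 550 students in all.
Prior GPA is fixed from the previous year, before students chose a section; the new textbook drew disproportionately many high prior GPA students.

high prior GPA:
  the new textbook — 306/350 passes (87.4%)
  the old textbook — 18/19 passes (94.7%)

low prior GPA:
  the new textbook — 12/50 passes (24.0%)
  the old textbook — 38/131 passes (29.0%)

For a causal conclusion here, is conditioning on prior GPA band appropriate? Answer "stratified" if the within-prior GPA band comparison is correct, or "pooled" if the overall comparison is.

The stratified and pooled comparisons disagree (the old textbook wins within each prior GPA band; the new textbook wins overall), so the answer turns on the causal role of prior GPA band.
The imbalance in prior GPA band arose from how students were allocated, not from anything the teaching method did; and prior GPA band independently affects the outcome. The pooled gap is confounded — condition on prior GPA band.
Within each level — high prior GPA: 87.4% vs 94.7%; low prior GPA: 24.0% vs 29.0% — the old textbook is higher every time.

stratified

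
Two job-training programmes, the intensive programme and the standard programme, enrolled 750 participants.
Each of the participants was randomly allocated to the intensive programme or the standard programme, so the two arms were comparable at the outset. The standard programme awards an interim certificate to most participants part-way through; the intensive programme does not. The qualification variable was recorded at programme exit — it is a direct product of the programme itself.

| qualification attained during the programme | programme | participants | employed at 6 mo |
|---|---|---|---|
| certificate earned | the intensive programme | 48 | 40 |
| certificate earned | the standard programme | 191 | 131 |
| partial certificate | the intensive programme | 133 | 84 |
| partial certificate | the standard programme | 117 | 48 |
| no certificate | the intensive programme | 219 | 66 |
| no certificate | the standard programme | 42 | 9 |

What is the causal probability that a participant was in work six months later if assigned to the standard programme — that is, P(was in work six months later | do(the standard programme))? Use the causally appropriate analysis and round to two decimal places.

Qualification attained during the programme is downstream of the programme. One should not condition on a consequence of treatment, so the overall rates are the right comparison.
So P(outcome | do(the standard programme)) is just the pooled rate for the standard programme: 188/350 = 0.537.

0.54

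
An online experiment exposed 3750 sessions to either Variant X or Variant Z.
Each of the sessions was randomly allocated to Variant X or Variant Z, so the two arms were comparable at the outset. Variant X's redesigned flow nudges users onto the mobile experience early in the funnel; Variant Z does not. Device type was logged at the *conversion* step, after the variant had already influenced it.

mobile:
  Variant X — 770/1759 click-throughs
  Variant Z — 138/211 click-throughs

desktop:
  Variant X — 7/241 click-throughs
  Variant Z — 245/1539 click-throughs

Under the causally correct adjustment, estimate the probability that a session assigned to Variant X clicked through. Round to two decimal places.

Within every device type level Variant Z has the higher rate, yet pooled Variant X does — Simpson's reversal.
Stratifying would compare variants among sessions the variants themselves sorted into device type groups — a form of selection on an intermediate. The unconditioned pooled rates give the total causal effect.
So P(outcome | do(Variant X)) is just the pooled rate for Variant X: 777/2000 = 0.389.

0.39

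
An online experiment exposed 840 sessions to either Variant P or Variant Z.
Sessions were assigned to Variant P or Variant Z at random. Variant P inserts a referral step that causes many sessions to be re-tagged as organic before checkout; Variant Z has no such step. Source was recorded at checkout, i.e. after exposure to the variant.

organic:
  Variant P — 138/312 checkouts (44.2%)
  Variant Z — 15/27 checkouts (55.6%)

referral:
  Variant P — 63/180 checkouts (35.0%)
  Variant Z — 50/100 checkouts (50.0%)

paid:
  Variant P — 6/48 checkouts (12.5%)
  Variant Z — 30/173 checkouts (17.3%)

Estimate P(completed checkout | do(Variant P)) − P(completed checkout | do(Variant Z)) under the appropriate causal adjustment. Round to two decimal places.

The traffic source-specific comparison favours Variant Z throughout, but the pooled figures favour Variant P. The question is whether to condition on traffic source.
Because the variant influences traffic source, traffic source is a post-treatment mediator, not a confounder. Stratifying on it would bias the estimate; the causal effect is the crude pooled difference.
The causal difference is the pooled difference: 0.383 − 0.317 = +0.067.

+0.07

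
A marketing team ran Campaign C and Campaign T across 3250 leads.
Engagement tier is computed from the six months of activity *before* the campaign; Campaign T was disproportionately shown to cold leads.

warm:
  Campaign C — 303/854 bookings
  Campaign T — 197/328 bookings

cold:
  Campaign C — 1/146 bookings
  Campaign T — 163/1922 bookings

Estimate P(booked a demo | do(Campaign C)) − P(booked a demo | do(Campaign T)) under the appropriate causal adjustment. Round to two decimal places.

Since engagement tier is a pre-existing factor (not a product of the campaign) and it affects the outcome on its own, it is a confounder. The stratified rates, not the pooled rate, identify the causal effect.
Adjusting over the population distribution of engagement tier: 0.364·(0.355−0.601) + 0.636·(0.007−0.085) = -0.139.

-0.14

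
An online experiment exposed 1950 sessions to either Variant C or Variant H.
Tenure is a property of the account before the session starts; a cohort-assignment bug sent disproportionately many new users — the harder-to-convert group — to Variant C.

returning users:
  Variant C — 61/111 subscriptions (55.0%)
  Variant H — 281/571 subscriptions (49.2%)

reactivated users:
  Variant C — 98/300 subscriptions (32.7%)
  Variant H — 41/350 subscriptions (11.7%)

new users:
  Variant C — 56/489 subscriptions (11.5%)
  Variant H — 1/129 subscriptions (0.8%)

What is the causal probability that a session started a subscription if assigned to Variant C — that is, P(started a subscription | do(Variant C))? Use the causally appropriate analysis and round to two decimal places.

User tenure is set before the variant has any effect — it is not caused by the variant — and it independently drives the outcome. That makes it a confounder, so the causal comparison is within user tenure levels.
Standardising Variant C to the population user tenure mix: 0.350·61/111 + 0.333·98/300 + 0.317·56/489 = 0.337.

0.34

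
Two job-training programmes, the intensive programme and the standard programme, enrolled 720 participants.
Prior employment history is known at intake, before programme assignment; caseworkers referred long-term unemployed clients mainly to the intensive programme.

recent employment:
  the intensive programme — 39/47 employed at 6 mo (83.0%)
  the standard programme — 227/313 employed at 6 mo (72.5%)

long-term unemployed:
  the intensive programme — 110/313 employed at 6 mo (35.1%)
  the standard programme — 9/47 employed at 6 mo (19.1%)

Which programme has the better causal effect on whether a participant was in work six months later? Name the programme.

the intensive programme

The imbalance in prior employment history arose from how participants were allocated, not from anything the programme did; and prior employment history independently affects the outcome. The pooled gap is confounded — condition on prior employment history.
Within each level — recent employment: 83.0% vs 72.5%; long-term unemployed: 35.1% vs 19.1% — the intensive programme is higher every time.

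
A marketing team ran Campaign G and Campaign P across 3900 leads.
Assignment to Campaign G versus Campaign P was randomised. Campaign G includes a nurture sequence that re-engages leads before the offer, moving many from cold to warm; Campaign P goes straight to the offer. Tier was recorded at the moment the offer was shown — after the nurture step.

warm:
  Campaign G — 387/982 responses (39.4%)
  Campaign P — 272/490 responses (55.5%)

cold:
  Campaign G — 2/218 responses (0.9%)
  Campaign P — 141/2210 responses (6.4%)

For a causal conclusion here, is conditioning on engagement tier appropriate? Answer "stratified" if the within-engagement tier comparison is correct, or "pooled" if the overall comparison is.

pooled

Because the campaign influences engagement tier, engagement tier is a post-treatment mediator, not a confounder. Stratifying on it would bias the estimate; the causal effect is the crude pooled difference.
Pooled: Campaign G 32.4% vs Campaign P 15.3%; Campaign G is higher overall.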